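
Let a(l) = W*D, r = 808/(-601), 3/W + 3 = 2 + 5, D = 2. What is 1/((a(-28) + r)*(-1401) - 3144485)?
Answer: -1202/3779932957 ≈ -3.1799e-7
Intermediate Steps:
W = ¾ (W = 3/(-3 + (2 + 5)) = 3/(-3 + 7) = 3/4 = 3*(¼) = ¾ ≈ 0.75000)
r = -808/601 (r = 808*(-1/601) = -808/601 ≈ -1.3444)
a(l) = 3/2 (a(l) = (¾)*2 = 3/2)
1/((a(-28) + r)*(-1401) - 3144485) = 1/((3/2 - 808/601)*(-1401) - 3144485) = 1/((187/1202)*(-1401) - 3144485) = 1/(-261987/1202 - 3144485) = 1/(-3779932957/1202) = -1202/3779932957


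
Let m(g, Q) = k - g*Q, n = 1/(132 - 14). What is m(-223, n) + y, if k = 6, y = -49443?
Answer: -5833343/118 ≈ -49435.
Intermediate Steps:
n = 1/118 ≈ 0.0084746
m(g, Q) = 6 - Q*g (m(g, Q) = 6 - g*Q = 6 - Q*g)
m(-223, n) + y = (6 - 1*1/118*(-223)) - 49443 = (6 + 223/118) - 49443 = 931/118 - 49443 = -5833343/118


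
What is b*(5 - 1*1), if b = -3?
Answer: -12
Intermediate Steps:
b*(5 - 1*1) = -3*(5 - 1*1) = -3*(5 - 1) = -3*4 = -12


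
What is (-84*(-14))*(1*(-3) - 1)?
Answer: -4704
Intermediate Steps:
(-84*(-14))*(1*(-3) - 1) = 1176*(-3 - 1) = 1176*(-4) = -4704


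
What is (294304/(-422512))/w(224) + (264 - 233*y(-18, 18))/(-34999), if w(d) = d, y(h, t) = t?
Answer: 11301419317/103512482416 ≈ 0.10918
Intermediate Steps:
(294304/(-422512))/w(224) + (264 - 233*y(-18, 18))/(-34999) = (294304/(-422512))/224 + (264 - 233*18)/(-34999) = (294304*(-1/422512))*(1/224) + (264 - 4194)*(-1/34999) = -18394/26407*1/224 - 3930*(-1/34999) = -9197/2957584 + 3930/34999 = 11301419317/103512482416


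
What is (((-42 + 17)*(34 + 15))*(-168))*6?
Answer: 1234800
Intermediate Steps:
(((-42 + 17)*(34 + 15))*(-168))*6 = (-25*49*(-168))*6 = -1225*(-168)*6 = 205800*6 = 1234800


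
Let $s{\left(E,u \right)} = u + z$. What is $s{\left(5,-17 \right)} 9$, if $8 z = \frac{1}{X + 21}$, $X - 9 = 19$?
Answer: $- \frac{59967}{392} \approx -152.98$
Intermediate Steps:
$X = 28$ ($X = 9 + 19 = 28$)
$z = \frac{1}{392}$ ($z = \frac{1}{8 \left(28 + 21\right)} = \frac{1}{8 \cdot 49} = \frac{1}{8} \cdot \frac{1}{49} = \frac{1}{392} \approx 0.002551$)
$s{\left(E,u \right)} = \frac{1}{392} + u$ ($s{\left(E,u \right)} = u + \frac{1}{392} = \frac{1}{392} + u$)
$s{\left(5,-17 \right)} 9 = \left(\frac{1}{392} - 17\right) 9 = \left(- \frac{6663}{392}\right) 9 = - \frac{59967}{392}$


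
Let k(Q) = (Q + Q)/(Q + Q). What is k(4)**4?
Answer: 1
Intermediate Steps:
k(Q) = 1 (k(Q) = (2*Q)/((2*Q)) = (2*Q)*(1/(2*Q)) = 1)
k(4)**4 = 1**4 = 1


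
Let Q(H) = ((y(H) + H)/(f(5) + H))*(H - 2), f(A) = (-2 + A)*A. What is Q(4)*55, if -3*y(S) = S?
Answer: 880/57 ≈ 15.439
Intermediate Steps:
y(S) = -S/3
f(A) = A*(-2 + A)
Q(H) = 2*H*(-2 + H)/(3*(15 + H)) (Q(H) = ((-H/3 + H)/(5*(-2 + 5) + H))*(H - 2) = ((2*H/3)/(5*3 + H))*(-2 + H) = ((2*H/3)/(15 + H))*(-2 + H) = (2*H/(3*(15 + H)))*(-2 + H) = 2*H*(-2 + H)/(3*(15 + H)))
Q(4)*55 = ((⅔)*4*(-2 + 4)/(15 + 4))*55 = ((⅔)*4*2/19)*55 = ((⅔)*4*(1/19)*2)*55 = (16/57)*55 = 880/57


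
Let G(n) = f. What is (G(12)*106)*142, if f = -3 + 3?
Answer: 0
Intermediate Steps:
f = 0
G(n) = 0
(G(12)*106)*142 = (0*106)*142 = 0*142 = 0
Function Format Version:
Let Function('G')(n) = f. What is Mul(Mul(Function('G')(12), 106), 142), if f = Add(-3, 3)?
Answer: 0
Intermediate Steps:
f = 0
Function('G')(n) = 0
Mul(Mul(Function('G')(12), 106), 142) = Mul(Mul(0, 106), 142) = Mul(0, 142) = 0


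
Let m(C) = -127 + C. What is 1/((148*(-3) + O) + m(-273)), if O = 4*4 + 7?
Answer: -1/821 ≈ -0.0012180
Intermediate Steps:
O = 23 (O = 16 + 7 = 23)
1/((148*(-3) + O) + m(-273)) = 1/((148*(-3) + 23) + (-127 - 273)) = 1/((-444 + 23) - 400) = 1/(-421 - 400) = 1/(-821) = -1/821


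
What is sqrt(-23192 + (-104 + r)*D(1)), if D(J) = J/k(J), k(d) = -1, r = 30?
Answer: I*sqrt(23118) ≈ 152.05*I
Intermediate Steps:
D(J) = -J (D(J) = J/(-1) = J*(-1) = -J)
sqrt(-23192 + (-104 + r)*D(1)) = sqrt(-23192 + (-104 + 30)*(-1*1)) = sqrt(-23192 - 74*(-1)) = sqrt(-23192 + 74) = sqrt(-23118) = I*sqrt(23118)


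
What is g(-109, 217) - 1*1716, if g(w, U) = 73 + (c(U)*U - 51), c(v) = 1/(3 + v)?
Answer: -372463/220 ≈ -1693.0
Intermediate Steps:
g(w, U) = 22 + U/(3 + U) (g(w, U) = 73 + (U/(3 + U) - 51) = 73 + (-51 + U/(3 + U)) = 22 + U/(3 + U))
g(-109, 217) - 1*1716 = (66 + 23*217)/(3 + 217) - 1*1716 = (66 + 4991)/220 - 1716 = (1/220)*5057 - 1716 = 5057/220 - 1716 = -372463/220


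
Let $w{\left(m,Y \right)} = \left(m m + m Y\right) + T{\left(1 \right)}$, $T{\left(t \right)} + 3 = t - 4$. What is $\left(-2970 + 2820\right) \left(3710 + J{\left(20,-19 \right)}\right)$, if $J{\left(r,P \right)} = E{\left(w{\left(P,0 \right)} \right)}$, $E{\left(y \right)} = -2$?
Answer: $-556200$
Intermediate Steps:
$T{\left(t \right)} = -7 + t$ ($T{\left(t \right)} = -3 + \left(t - 4\right) = -3 + \left(-4 + t\right) = -7 + t$)
$w{\left(m,Y \right)} = -6 + m^{2} + Y m$ ($w{\left(m,Y \right)} = \left(m m + m Y\right) + \left(-7 + 1\right) = \left(m^{2} + Y m\right) - 6 = -6 + m^{2} + Y m$)
$J{\left(r,P \right)} = -2$
$\left(-2970 + 2820\right) \left(3710 + J{\left(20,-19 \right)}\right) = \left(-2970 + 2820\right) \left(3710 - 2\right) = \left(-150\right) 3708 = -556200$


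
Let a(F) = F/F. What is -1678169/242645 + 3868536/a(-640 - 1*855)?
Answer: 938679239551/242645 ≈ 3.8685e+6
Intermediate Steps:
a(F) = 1
-1678169/242645 + 3868536/a(-640 - 1*855) = -1678169/242645 + 3868536/1 = -1678169*1/242645 + 3868536*1 = -1678169/242645 + 3868536 = 938679239551/242645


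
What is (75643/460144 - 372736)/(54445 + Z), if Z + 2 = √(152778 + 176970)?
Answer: -9337636436559063/1363733604772144 + 171512158341*√82437/681866802386072 ≈ -6.7749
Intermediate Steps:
Z = -2 + 2*√82437 (Z = -2 + √(152778 + 176970) = -2 + √329748 = -2 + 2*√82437 ≈ 572.24)
(75643/460144 - 372736)/(54445 + Z) = (75643/460144 - 372736)/(54445 + (-2 + 2*√82437)) = (75643*(1/460144) - 372736)/(54443 + 2*√82437) = (75643/460144 - 372736)/(54443 + 2*√82437) = -171512158341/(460144*(54443 + 2*√82437))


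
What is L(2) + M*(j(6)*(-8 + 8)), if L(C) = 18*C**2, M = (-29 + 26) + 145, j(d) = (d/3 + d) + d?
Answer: 72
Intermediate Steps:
j(d) = 7*d/3 (j(d) = (d*(1/3) + d) + d = (d/3 + d) + d = 4*d/3 + d = 7*d/3)
M = 142 (M = -3 + 145 = 142)
L(2) + M*(j(6)*(-8 + 8)) = 18*2**2 + 142*(((7/3)*6)*(-8 + 8)) = 18*4 + 142*(14*0) = 72 + 142*0 = 72 + 0 = 72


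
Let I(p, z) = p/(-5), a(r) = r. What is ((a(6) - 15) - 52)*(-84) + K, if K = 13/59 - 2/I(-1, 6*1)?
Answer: 301739/59 ≈ 5114.2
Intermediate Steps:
I(p, z) = -p/5 (I(p, z) = p*(-⅕) = -p/5)
K = -577/59 (K = 13/59 - 2/((-⅕*(-1))) = 13*(1/59) - 2/⅕ = 13/59 - 2*5 = 13/59 - 10 = -577/59 ≈ -9.7797)
((a(6) - 15) - 52)*(-84) + K = ((6 - 15) - 52)*(-84) - 577/59 = (-9 - 52)*(-84) - 577/59 = -61*(-84) - 577/59 = 5124 - 577/59 = 301739/59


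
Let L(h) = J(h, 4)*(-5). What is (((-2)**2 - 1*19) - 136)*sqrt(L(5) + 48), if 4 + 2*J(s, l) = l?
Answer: -604*sqrt(3) ≈ -1046.2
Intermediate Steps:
J(s, l) = -2 + l/2
L(h) = 0 (L(h) = (-2 + (1/2)*4)*(-5) = (-2 + 2)*(-5) = 0*(-5) = 0)
(((-2)**2 - 1*19) - 136)*sqrt(L(5) + 48) = (((-2)**2 - 1*19) - 136)*sqrt(0 + 48) = ((4 - 19) - 136)*sqrt(48) = (-15 - 136)*(4*sqrt(3)) = -604*sqrt(3)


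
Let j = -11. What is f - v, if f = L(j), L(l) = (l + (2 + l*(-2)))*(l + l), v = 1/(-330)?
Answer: -94379/330 ≈ -286.00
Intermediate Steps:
v = -1/330 ≈ -0.0030303
L(l) = 2*l*(2 - l) (L(l) = (l + (2 - 2*l))*(2*l) = (2 - l)*(2*l) = 2*l*(2 - l))
f = -286 (f = 2*(-11)*(2 - 1*(-11)) = 2*(-11)*(2 + 11) = 2*(-11)*13 = -286)
f - v = -286 - 1*(-1/330) = -286 + 1/330 = -94379/330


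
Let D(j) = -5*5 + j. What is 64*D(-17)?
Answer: -2688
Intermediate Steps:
D(j) = -25 + j
64*D(-17) = 64*(-25 - 17) = 64*(-42) = -2688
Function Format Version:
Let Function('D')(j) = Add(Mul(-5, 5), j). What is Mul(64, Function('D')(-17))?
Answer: -2688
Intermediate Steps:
Function('D')(j) = Add(-25, j)
Mul(64, Function('D')(-17)) = Mul(64, Add(-25, -17)) = Mul(64, -42) = -2688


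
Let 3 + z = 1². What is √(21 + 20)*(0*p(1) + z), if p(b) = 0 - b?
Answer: -2*√41 ≈ -12.806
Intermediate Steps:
p(b) = -b
z = -2 (z = -3 + 1² = -3 + 1 = -2)
√(21 + 20)*(0*p(1) + z) = √(21 + 20)*(0*(-1*1) - 2) = √41*(0*(-1) - 2) = √41*(0 - 2) = √41*(-2) = -2*√41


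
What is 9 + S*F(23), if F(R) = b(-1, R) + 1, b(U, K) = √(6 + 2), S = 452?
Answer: 461 + 904*√2 ≈ 1739.4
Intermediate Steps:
b(U, K) = 2*√2 (b(U, K) = √8 = 2*√2)
F(R) = 1 + 2*√2 (F(R) = 2*√2 + 1 = 1 + 2*√2)
9 + S*F(23) = 9 + 452*(1 + 2*√2) = 9 + (452 + 904*√2) = 461 + 904*√2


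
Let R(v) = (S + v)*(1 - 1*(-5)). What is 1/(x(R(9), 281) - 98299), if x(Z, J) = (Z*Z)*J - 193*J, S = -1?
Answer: 1/494892 ≈ 2.0206e-6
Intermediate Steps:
R(v) = -6 + 6*v (R(v) = (-1 + v)*(1 - 1*(-5)) = (-1 + v)*(1 + 5) = (-1 + v)*6 = -6 + 6*v)
x(Z, J) = -193*J + J*Z**2 (x(Z, J) = Z**2*J - 193*J = J*Z**2 - 193*J = -193*J + J*Z**2)
1/(x(R(9), 281) - 98299) = 1/(281*(-193 + (-6 + 6*9)**2) - 98299) = 1/(281*(-193 + (-6 + 54)**2) - 98299) = 1/(281*(-193 + 48**2) - 98299) = 1/(281*(-193 + 2304) - 98299) = 1/(281*2111 - 98299) = 1/(593191 - 98299) = 1/494892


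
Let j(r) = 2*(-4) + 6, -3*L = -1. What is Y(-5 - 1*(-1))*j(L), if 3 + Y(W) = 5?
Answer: -4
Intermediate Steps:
L = 1/3 (L = -1/3*(-1) = 1/3 ≈ 0.33333)
j(r) = -2 (j(r) = -8 + 6 = -2)
Y(W) = 2 (Y(W) = -3 + 5 = 2)
Y(-5 - 1*(-1))*j(L) = 2*(-2) = -4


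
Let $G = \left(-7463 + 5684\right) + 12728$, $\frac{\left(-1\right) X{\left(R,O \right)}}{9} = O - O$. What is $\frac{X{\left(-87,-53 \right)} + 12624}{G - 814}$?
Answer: $\frac{12624}{10135} \approx 1.2456$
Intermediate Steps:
$X{\left(R,O \right)} = 0$ ($X{\left(R,O \right)} = - 9 \left(O - O\right) = \left(-9\right) 0 = 0$)
$G = 10949$ ($G = -1779 + 12728 = 10949$)
$\frac{X{\left(-87,-53 \right)} + 12624}{G - 814} = \frac{0 + 12624}{10949 - 814} = \frac{12624}{10135}$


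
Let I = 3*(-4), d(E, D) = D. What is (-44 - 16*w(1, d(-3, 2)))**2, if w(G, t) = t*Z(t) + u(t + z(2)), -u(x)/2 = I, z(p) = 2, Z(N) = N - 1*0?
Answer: 242064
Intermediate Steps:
Z(N) = N (Z(N) = N + 0 = N)
I = -12
u(x) = 24 (u(x) = -2*(-12) = 24)
w(G, t) = 24 + t**2 (w(G, t) = t*t + 24 = t**2 + 24 = 24 + t**2)
(-44 - 16*w(1, d(-3, 2)))**2 = (-44 - 16*(24 + 2**2))**2 = (-44 - 16*(24 + 4))**2 = (-44 - 16*28)**2 = (-44 - 448)**2 = (-492)**2 = 242064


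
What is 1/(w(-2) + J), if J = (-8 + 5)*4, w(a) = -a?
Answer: -⅒ ≈ -0.10000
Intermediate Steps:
J = -12 (J = -3*4 = -12)
1/(w(-2) + J) = 1/(-1*(-2) - 12) = 1/(2 - 12) = 1/(-10) = -⅒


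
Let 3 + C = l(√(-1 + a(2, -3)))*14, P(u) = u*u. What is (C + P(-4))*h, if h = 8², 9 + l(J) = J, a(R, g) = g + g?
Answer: -7232 + 896*I*√7 ≈ -7232.0 + 2370.6*I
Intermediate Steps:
P(u) = u²
a(R, g) = 2*g
l(J) = -9 + J
h = 64
C = -129 + 14*I*√7 (C = -3 + (-9 + √(-1 + 2*(-3)))*14 = -3 + (-9 + √(-1 - 6))*14 = -3 + (-9 + √(-7))*14 = -3 + (-9 + I*√7)*14 = -3 + (-126 + 14*I*√7) = -129 + 14*I*√7 ≈ -129.0 + 37.041*I)
(C + P(-4))*h = ((-129 + 14*I*√7) + (-4)²)*64 = ((-129 + 14*I*√7) + 16)*64 = (-113 + 14*I*√7)*64 = -7232 + 896*I*√7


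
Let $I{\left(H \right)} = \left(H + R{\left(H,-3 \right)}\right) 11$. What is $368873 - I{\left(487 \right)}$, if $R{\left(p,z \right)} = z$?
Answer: $363549$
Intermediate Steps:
$I{\left(H \right)} = -33 + 11 H$ ($I{\left(H \right)} = \left(H - 3\right) 11 = \left(-3 + H\right) 11 = -33 + 11 H$)
$368873 - I{\left(487 \right)} = 368873 - \left(-33 + 11 \cdot 487\right) = 368873 - \left(-33 + 5357\right) = 368873 - 5324 = 363549$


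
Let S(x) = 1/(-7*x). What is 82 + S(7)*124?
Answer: 3894/49 ≈ 79.469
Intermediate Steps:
S(x) = -1/(7*x) (S(x) = 1*(-1/(7*x)) = -1/(7*x))
82 + S(7)*124 = 82 - 1/7/7*124 = 82 - 1/7*1/7*124 = 82 - 1/49*124 = 82 - 124/49 = 3894/49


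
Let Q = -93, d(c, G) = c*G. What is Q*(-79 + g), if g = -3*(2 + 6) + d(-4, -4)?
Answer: 8091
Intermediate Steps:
d(c, G) = G*c
g = -8 (g = -3*(2 + 6) - 4*(-4) = -3*8 + 16 = -24 + 16 = -8)
Q*(-79 + g) = -93*(-79 - 8) = -93*(-87) = 8091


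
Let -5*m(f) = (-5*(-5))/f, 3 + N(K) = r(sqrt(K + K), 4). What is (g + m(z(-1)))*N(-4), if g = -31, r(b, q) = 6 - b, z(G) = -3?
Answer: -88 + 176*I*sqrt(2)/3 ≈ -88.0 + 82.967*I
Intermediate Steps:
N(K) = 3 - sqrt(2)*sqrt(K) (N(K) = -3 + (6 - sqrt(K + K)) = -3 + (6 - sqrt(2*K)) = -3 + (6 - sqrt(2)*sqrt(K)) = 3 - sqrt(2)*sqrt(K))
m(f) = -5/f (m(f) = -(-5*(-5))/(5*f) = -5/f)
(g + m(z(-1)))*N(-4) = (-31 - 5/(-3))*(3 - sqrt(2)*sqrt(-4)) = (-31 - 5*(-1/3))*(3 - sqrt(2)*2*I) = (-31 + 5/3)*(3 - 2*I*sqrt(2)) = -88*(3 - 2*I*sqrt(2))/3 = -88 + 176*I*sqrt(2)/3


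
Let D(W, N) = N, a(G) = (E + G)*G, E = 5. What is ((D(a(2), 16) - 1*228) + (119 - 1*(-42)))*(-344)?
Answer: 17544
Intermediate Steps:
a(G) = G*(5 + G) (a(G) = (5 + G)*G = G*(5 + G))
((D(a(2), 16) - 1*228) + (119 - 1*(-42)))*(-344) = ((16 - 1*228) + (119 - 1*(-42)))*(-344) = ((16 - 228) + (119 + 42))*(-344) = (-212 + 161)*(-344) = -51*(-344) = 17544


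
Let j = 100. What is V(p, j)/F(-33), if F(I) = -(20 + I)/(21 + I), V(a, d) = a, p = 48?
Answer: -576/13 ≈ -44.308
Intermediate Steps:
F(I) = -(20 + I)/(21 + I)
V(p, j)/F(-33) = 48/(((-20 - 1*(-33))/(21 - 33))) = 48/(((-20 + 33)/(-12))) = 48/((-1/12*13)) = 48/(-13/12) = 48*(-12/13) = -576/13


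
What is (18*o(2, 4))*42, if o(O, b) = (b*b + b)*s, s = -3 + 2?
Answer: -15120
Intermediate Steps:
s = -1
o(O, b) = -b - b² (o(O, b) = (b*b + b)*(-1) = (b² + b)*(-1) = (b + b²)*(-1) = -b - b²)
(18*o(2, 4))*42 = (18*(-1*4*(1 + 4)))*42 = (18*(-1*4*5))*42 = (18*(-20))*42 = -360*42 = -15120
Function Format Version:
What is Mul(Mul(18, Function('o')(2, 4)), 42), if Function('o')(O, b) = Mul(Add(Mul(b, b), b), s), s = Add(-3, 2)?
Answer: -15120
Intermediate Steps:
s = -1
Function('o')(O, b) = Add(Mul(-1, b), Mul(-1, Pow(b, 2))) (Function('o')(O, b) = Mul(Add(Mul(b, b), b), -1) = Mul(Add(Pow(b, 2), b), -1) = Mul(Add(b, Pow(b, 2)), -1) = Add(Mul(-1, b), Mul(-1, Pow(b, 2))))
Mul(Mul(18, Function('o')(2, 4)), 42) = Mul(Mul(18, Mul(-1, 4, Add(1, 4))), 42) = Mul(Mul(18, Mul(-1, 4, 5)), 42) = Mul(Mul(18, -20), 42) = Mul(-360, 42) = -15120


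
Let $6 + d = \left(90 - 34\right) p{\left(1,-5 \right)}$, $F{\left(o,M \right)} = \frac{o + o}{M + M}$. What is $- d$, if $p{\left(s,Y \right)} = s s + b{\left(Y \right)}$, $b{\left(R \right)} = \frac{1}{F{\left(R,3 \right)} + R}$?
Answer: $- \frac{208}{5} \approx -41.6$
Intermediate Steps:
$F{\left(o,M \right)} = \frac{o}{M}$ ($F{\left(o,M \right)} = \frac{2 o}{2 M} = 2 o \frac{1}{2 M} = \frac{o}{M}$)
$b{\left(R \right)} = \frac{3}{4 R}$ ($b{\left(R \right)} = \frac{1}{\frac{R}{3} + R} = \frac{1}{\frac{4}{3} R} = \frac{3}{4 R}$)
$p{\left(s,Y \right)} = s^{2} + \frac{3}{4 Y}$ ($p{\left(s,Y \right)} = s s + \frac{3}{4 Y} = s^{2} + \frac{3}{4 Y}$)
$d = \frac{208}{5}$ ($d = -6 + \left(90 - 34\right) \left(1^{2} + \frac{3}{4 \left(-5\right)}\right) = -6 + 56 \left(1 + \frac{3}{4} \left(- \frac{1}{5}\right)\right) = -6 + 56 \left(1 - \frac{3}{20}\right) = -6 + 56 \cdot \frac{17}{20} = -6 + \frac{238}{5} = \frac{208}{5} \approx 41.6$)
$- d = \left(-1\right) \frac{208}{5} = - \frac{208}{5}$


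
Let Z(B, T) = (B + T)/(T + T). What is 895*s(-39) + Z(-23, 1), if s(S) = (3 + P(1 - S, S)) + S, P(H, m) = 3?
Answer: -29546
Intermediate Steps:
Z(B, T) = (B + T)/(2*T) (Z(B, T) = (B + T)/((2*T)) = (B + T)*(1/(2*T)) = (B + T)/(2*T))
s(S) = 6 + S (s(S) = (3 + 3) + S = 6 + S)
895*s(-39) + Z(-23, 1) = 895*(6 - 39) + (½)*(-23 + 1)/1 = 895*(-33) + (½)*1*(-22) = -29535 - 11 = -29546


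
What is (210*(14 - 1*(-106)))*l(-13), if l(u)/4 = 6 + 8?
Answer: 1411200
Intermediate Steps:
l(u) = 56 (l(u) = 4*(6 + 8) = 4*14 = 56)
(210*(14 - 1*(-106)))*l(-13) = (210*(14 - 1*(-106)))*56 = (210*(14 + 106))*56 = (210*120)*56 = 25200*56 = 1411200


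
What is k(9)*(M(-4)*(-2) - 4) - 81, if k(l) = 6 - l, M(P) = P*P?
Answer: 27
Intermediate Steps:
M(P) = P**2
k(9)*(M(-4)*(-2) - 4) - 81 = (6 - 1*9)*((-4)**2*(-2) - 4) - 81 = (6 - 9)*(16*(-2) - 4) - 81 = -3*(-32 - 4) - 81 = -3*(-36) - 81 = 108 - 81 = 27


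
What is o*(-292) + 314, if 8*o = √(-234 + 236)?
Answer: 314 - 73*√2/2 ≈ 262.38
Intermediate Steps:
o = √2/8 (o = √(-234 + 236)/8 = √2/8 ≈ 0.17678)
o*(-292) + 314 = (√2/8)*(-292) + 314 = -73*√2/2 + 314 = 314 - 73*√2/2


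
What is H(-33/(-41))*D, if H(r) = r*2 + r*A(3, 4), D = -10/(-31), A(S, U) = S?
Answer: 1650/1271 ≈ 1.2982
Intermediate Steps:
D = 10/31 (D = -10*(-1/31) = 10/31 ≈ 0.32258)
H(r) = 5*r (H(r) = r*2 + r*3 = 2*r + 3*r = 5*r)
H(-33/(-41))*D = (5*(-33/(-41)))*(10/31) = (5*(-33*(-1/41)))*(10/31) = (5*(33/41))*(10/31) = (165/41)*(10/31) = 1650/1271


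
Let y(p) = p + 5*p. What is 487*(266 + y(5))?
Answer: 144152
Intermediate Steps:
y(p) = 6*p
487*(266 + y(5)) = 487*(266 + 6*5) = 487*(266 + 30) = 487*296 = 144152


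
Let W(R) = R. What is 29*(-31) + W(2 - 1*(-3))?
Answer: -894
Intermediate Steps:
29*(-31) + W(2 - 1*(-3)) = 29*(-31) + (2 - 1*(-3)) = -899 + (2 + 3) = -899 + 5 = -894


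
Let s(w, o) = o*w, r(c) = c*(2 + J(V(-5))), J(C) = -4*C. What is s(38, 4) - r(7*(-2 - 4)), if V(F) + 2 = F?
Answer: 1412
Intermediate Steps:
V(F) = -2 + F
r(c) = 30*c (r(c) = c*(2 - 4*(-2 - 5)) = c*(2 - 4*(-7)) = c*(2 + 28) = c*30 = 30*c)
s(38, 4) - r(7*(-2 - 4)) = 4*38 - 30*7*(-2 - 4) = 152 - 30*7*(-6) = 152 - 30*(-42) = 152 - 1*(-1260) = 152 + 1260 = 1412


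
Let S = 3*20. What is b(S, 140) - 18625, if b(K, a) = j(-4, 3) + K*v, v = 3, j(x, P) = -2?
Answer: -18447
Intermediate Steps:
S = 60
b(K, a) = -2 + 3*K (b(K, a) = -2 + K*3 = -2 + 3*K)
b(S, 140) - 18625 = (-2 + 3*60) - 18625 = (-2 + 180) - 18625 = 178 - 18625 = -18447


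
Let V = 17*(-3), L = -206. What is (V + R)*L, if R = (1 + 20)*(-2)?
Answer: 19158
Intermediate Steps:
R = -42 (R = 21*(-2) = -42)
V = -51
(V + R)*L = (-51 - 42)*(-206) = -93*(-206) = 19158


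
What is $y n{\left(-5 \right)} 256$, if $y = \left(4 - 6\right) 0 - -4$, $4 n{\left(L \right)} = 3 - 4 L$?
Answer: $5888$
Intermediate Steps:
$n{\left(L \right)} = \frac{3}{4} - L$ ($n{\left(L \right)} = \frac{3 - 4 L}{4} = \frac{3}{4} - L$)
$y = 4$ ($y = \left(4 - 6\right) 0 + 4 = \left(-2\right) 0 + 4 = 0 + 4 = 4$)
$y n{\left(-5 \right)} 256 = 4 \left(\frac{3}{4} - -5\right) 256 = 4 \left(\frac{3}{4} + 5\right) 256 = 4 \cdot \frac{23}{4} \cdot 256 = 23 \cdot 256 = 5888$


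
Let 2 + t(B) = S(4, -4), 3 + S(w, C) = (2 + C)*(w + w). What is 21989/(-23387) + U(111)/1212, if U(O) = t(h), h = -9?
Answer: -9047265/9448348 ≈ -0.95755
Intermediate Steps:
S(w, C) = -3 + 2*w*(2 + C) (S(w, C) = -3 + (2 + C)*(w + w) = -3 + (2 + C)*(2*w) = -3 + 2*w*(2 + C))
t(B) = -21 (t(B) = -2 + (-3 + 4*4 + 2*(-4)*4) = -2 + (-3 + 16 - 32) = -2 - 19 = -21)
U(O) = -21
21989/(-23387) + U(111)/1212 = 21989/(-23387) - 21/1212 = 21989*(-1/23387) - 21*1/1212 = -21989/23387 - 7/404 = -9047265/9448348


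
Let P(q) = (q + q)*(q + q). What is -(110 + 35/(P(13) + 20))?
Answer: -76595/696 ≈ -110.05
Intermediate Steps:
P(q) = 4*q**2 (P(q) = (2*q)*(2*q) = 4*q**2)
-(110 + 35/(P(13) + 20)) = -(110 + 35/(4*13**2 + 20)) = -(110 + 35/(4*169 + 20)) = -(110 + 35/(676 + 20)) = -(110 + 35/696) = -1*76595/696 = -76595/696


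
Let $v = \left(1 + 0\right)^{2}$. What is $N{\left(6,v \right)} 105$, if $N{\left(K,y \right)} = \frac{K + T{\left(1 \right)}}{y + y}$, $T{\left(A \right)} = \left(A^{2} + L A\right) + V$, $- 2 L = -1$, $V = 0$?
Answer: $\frac{1575}{4} \approx 393.75$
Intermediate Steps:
$L = \frac{1}{2}$ ($L = \left(- \frac{1}{2}\right) \left(-1\right) = \frac{1}{2} \approx 0.5$)
$v = 1$ ($v = 1^{2} = 1$)
$T{\left(A \right)} = A^{2} + \frac{A}{2}$ ($T{\left(A \right)} = \left(A^{2} + \frac{A}{2}\right) + 0 = A^{2} + \frac{A}{2}$)
$N{\left(K,y \right)} = \frac{\frac{3}{2} + K}{2 y}$ ($N{\left(K,y \right)} = \frac{K + 1 \left(\frac{1}{2} + 1\right)}{y + y} = \frac{K + 1 \cdot \frac{3}{2}}{2 y} = \left(K + \frac{3}{2}\right) \frac{1}{2 y} = \left(\frac{3}{2} + K\right) \frac{1}{2 y} = \frac{\frac{3}{2} + K}{2 y}$)
$N{\left(6,v \right)} 105 = \frac{3 + 2 \cdot 6}{4 \cdot 1} \cdot 105 = \frac{1}{4} \cdot 1 \left(3 + 12\right) 105 = \frac{1}{4} \cdot 1 \cdot 15 \cdot 105 = \frac{15}{4} \cdot 105 = \frac{1575}{4}$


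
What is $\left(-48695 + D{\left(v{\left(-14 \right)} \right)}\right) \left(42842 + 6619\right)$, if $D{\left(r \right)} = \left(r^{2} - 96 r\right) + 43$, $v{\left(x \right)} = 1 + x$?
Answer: $-2336290335$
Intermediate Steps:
$D{\left(r \right)} = 43 + r^{2} - 96 r$
$\left(-48695 + D{\left(v{\left(-14 \right)} \right)}\right) \left(42842 + 6619\right) = \left(-48695 + \left(43 + \left(1 - 14\right)^{2} - 96 \left(1 - 14\right)\right)\right) \left(42842 + 6619\right) = \left(-48695 + \left(43 + \left(-13\right)^{2} - -1248\right)\right) 49461 = \left(-48695 + \left(43 + 169 + 1248\right)\right) 49461 = \left(-48695 + 1460\right) 49461 = \left(-47235\right) 49461 = -2336290335$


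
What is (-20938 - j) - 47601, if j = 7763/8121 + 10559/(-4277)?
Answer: -2380547974375/34733517 ≈ -68538.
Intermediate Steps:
j = -52547288/34733517 (j = 7763*(1/8121) + 10559*(-1/4277) = 7763/8121 - 10559/4277 = -52547288/34733517 ≈ -1.5129)
(-20938 - j) - 47601 = (-20938 - 1*(-52547288/34733517)) - 47601 = (-20938 + 52547288/34733517) - 47601 = -727197831658/34733517 - 47601 = -2380547974375/34733517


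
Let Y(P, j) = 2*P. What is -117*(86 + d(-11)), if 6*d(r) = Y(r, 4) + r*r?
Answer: -23985/2 ≈ -11993.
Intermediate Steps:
d(r) = r/3 + r**2/6 (d(r) = (2*r + r*r)/6 = (2*r + r**2)/6 = (r**2 + 2*r)/6 = r/3 + r**2/6)
-117*(86 + d(-11)) = -117*(86 + (1/6)*(-11)*(2 - 11)) = -117*(86 + (1/6)*(-11)*(-9)) = -117*(86 + 33/2) = -117*205/2 = -23985/2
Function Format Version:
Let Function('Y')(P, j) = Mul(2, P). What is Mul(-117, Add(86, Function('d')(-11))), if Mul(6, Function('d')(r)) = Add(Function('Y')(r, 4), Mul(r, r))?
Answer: Rational(-23985, 2) ≈ -11993.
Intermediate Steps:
Function('d')(r) = Add(Mul(Rational(1, 3), r), Mul(Rational(1, 6), Pow(r, 2))) (Function('d')(r) = Mul(Rational(1, 6), Add(Mul(2, r), Mul(r, r))) = Mul(Rational(1, 6), Add(Mul(2, r), Pow(r, 2))) = Mul(Rational(1, 6), Add(Pow(r, 2), Mul(2, r))) = Add(Mul(Rational(1, 3), r), Mul(Rational(1, 6), Pow(r, 2))))
Mul(-117, Add(86, Function('d')(-11))) = Mul(-117, Add(86, Mul(Rational(1, 6), -11, Add(2, -11)))) = Mul(-117, Add(86, Mul(Rational(1, 6), -11, -9))) = Mul(-117, Add(86, Rational(33, 2))) = Mul(-117, Rational(205, 2)) = Rational(-23985, 2)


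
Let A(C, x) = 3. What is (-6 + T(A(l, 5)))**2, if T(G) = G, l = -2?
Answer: 9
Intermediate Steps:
(-6 + T(A(l, 5)))**2 = (-6 + 3)**2 = (-3)**2 = 9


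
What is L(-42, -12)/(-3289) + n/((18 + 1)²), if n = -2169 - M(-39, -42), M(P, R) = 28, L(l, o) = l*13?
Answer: -540679/91333 ≈ -5.9199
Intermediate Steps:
L(l, o) = 13*l
n = -2197 (n = -2169 - 1*28 = -2169 - 28 = -2197)
L(-42, -12)/(-3289) + n/((18 + 1)²) = (13*(-42))/(-3289) - 2197/(18 + 1)² = -546*(-1/3289) - 2197/(19²) = 42/253 - 2197/361 = -540679/91333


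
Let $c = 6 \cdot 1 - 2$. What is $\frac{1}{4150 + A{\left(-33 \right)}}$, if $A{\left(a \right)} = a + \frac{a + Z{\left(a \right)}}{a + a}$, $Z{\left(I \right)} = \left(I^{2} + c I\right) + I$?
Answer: $\frac{2}{8207} \approx 0.00024369$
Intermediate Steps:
$c = 4$ ($c = 6 - 2 = 4$)
$Z{\left(I \right)} = I^{2} + 5 I$ ($Z{\left(I \right)} = \left(I^{2} + 4 I\right) + I = I^{2} + 5 I$)
$A{\left(a \right)} = a + \frac{a + a \left(5 + a\right)}{2 a}$ ($A{\left(a \right)} = a + \frac{a + a \left(5 + a\right)}{a + a} = a + \frac{a + a \left(5 + a\right)}{2 a}$)
$\frac{1}{4150 + A{\left(-33 \right)}} = \frac{1}{4150 + \left(3 + \frac{3}{2} \left(-33\right)\right)} = \frac{1}{4150 + \left(3 - \frac{99}{2}\right)} = \frac{1}{4150 - \frac{93}{2}} = \frac{1}{\frac{8207}{2}} = \frac{2}{8207}$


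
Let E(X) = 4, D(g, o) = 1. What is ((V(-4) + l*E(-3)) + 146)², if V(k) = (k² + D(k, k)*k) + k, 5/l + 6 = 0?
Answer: 204304/9 ≈ 22700.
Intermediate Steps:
l = -⅚ (l = 5/(-6 + 0) = 5/(-6) = 5*(-⅙) = -⅚ ≈ -0.83333)
V(k) = k² + 2*k (V(k) = (k² + 1*k) + k = (k² + k) + k = (k + k²) + k = k² + 2*k)
((V(-4) + l*E(-3)) + 146)² = ((-4*(2 - 4) - ⅚*4) + 146)² = ((-4*(-2) - 10/3) + 146)² = ((8 - 10/3) + 146)² = (14/3 + 146)² = (452/3)² = 204304/9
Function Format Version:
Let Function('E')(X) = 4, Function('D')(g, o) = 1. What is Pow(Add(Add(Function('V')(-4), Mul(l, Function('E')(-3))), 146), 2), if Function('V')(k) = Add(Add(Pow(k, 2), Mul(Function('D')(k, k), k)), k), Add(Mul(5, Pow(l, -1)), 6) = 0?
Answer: Rational(204304, 9) ≈ 22700.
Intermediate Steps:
l = Rational(-5, 6) (l = Mul(5, Pow(Add(-6, 0), -1)) = Mul(5, Pow(-6, -1)) = Mul(5, Rational(-1, 6)) = Rational(-5, 6) ≈ -0.83333)
Function('V')(k) = Add(Pow(k, 2), Mul(2, k)) (Function('V')(k) = Add(Add(Pow(k, 2), Mul(1, k)), k) = Add(Add(Pow(k, 2), k), k) = Add(Add(k, Pow(k, 2)), k) = Add(Pow(k, 2), Mul(2, k)))
Pow(Add(Add(Function('V')(-4), Mul(l, Function('E')(-3))), 146), 2) = Pow(Add(Add(Mul(-4, Add(2, -4)), Mul(Rational(-5, 6), 4)), 146), 2) = Pow(Add(Add(Mul(-4, -2), Rational(-10, 3)), 146), 2) = Pow(Add(Add(8, Rational(-10, 3)), 146), 2) = Pow(Add(Rational(14, 3), 146), 2) = Pow(Rational(452, 3), 2) = Rational(204304, 9)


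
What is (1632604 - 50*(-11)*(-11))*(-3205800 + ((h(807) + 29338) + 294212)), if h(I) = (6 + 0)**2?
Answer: -4688076710556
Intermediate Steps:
h(I) = 36 (h(I) = 6**2 = 36)
(1632604 - 50*(-11)*(-11))*(-3205800 + ((h(807) + 29338) + 294212)) = (1632604 - 50*(-11)*(-11))*(-3205800 + ((36 + 29338) + 294212)) = (1632604 + 550*(-11))*(-3205800 + (29374 + 294212)) = (1632604 - 6050)*(-3205800 + 323586) = 1626554*(-2882214) = -4688076710556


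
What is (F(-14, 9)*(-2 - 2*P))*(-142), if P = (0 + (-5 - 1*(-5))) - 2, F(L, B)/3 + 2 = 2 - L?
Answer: -11928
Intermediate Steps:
F(L, B) = -3*L (F(L, B) = -6 + 3*(2 - L) = -6 + (6 - 3*L) = -3*L)
P = -2 (P = (0 + (-5 + 5)) - 2 = (0 + 0) - 2 = 0 - 2 = -2)
(F(-14, 9)*(-2 - 2*P))*(-142) = ((-3*(-14))*(-2 - 2*(-2)))*(-142) = (42*(-2 + 4))*(-142) = (42*2)*(-142) = 84*(-142) = -11928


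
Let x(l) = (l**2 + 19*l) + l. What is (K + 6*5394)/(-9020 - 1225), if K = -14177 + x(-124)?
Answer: -10361/3415 ≈ -3.0340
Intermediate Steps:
x(l) = l**2 + 20*l
K = -1281 (K = -14177 - 124*(20 - 124) = -14177 - 124*(-104) = -14177 + 12896 = -1281)
(K + 6*5394)/(-9020 - 1225) = (-1281 + 6*5394)/(-9020 - 1225) = (-1281 + 32364)/(-10245) = 31083*(-1/10245) = -10361/3415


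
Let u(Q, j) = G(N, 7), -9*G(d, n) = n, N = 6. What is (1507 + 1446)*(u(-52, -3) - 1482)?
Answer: -39407785/9 ≈ -4.3786e+6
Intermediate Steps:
G(d, n) = -n/9
u(Q, j) = -7/9 (u(Q, j) = -⅑*7 = -7/9)
(1507 + 1446)*(u(-52, -3) - 1482) = (1507 + 1446)*(-7/9 - 1482) = 2953*(-13345/9) = -39407785/9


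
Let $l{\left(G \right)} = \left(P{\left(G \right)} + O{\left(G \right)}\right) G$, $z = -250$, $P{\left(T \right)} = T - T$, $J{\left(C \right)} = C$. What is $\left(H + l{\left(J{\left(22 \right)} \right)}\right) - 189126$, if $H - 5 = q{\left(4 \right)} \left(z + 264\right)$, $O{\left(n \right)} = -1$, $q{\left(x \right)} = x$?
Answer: $-189087$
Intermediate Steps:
$P{\left(T \right)} = 0$
$l{\left(G \right)} = - G$ ($l{\left(G \right)} = \left(0 - 1\right) G = - G$)
$H = 61$ ($H = 5 + 4 \left(-250 + 264\right) = 5 + 4 \cdot 14 = 5 + 56 = 61$)
$\left(H + l{\left(J{\left(22 \right)} \right)}\right) - 189126 = \left(61 - 22\right) - 189126 = 39 - 189126 = -189087$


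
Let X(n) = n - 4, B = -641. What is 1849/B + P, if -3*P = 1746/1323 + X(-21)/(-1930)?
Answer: -363219653/109114866 ≈ -3.3288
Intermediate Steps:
X(n) = -4 + n
P = -75619/170226 (P = -(1746/1323 + (-4 - 21)/(-1930))/3 = -(1746*(1/1323) - 25*(-1/1930))/3 = -(194/147 + 5/386)/3 = -⅓*75619/56742 = -75619/170226 ≈ -0.44423)
1849/B + P = 1849/(-641) - 75619/170226 = 1849*(-1/641) - 75619/170226 = -1849/641 - 75619/170226 = -363219653/109114866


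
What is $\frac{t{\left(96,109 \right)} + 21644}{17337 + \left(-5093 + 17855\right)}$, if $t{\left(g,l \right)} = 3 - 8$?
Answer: $\frac{7213}{10033} \approx 0.71893$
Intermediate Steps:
$t{\left(g,l \right)} = -5$ ($t{\left(g,l \right)} = 3 - 8 = -5$)
$\frac{t{\left(96,109 \right)} + 21644}{17337 + \left(-5093 + 17855\right)} = \frac{-5 + 21644}{17337 + \left(-5093 + 17855\right)} = \frac{21639}{17337 + 12762} = \frac{21639}{30099} = 21639 \cdot \frac{1}{30099} = \frac{7213}{10033}$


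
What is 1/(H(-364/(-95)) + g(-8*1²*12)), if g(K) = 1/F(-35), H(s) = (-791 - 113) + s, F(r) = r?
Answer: -665/598631 ≈ -0.0011109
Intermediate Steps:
H(s) = -904 + s
g(K) = -1/35 (g(K) = 1/(-35) = -1/35)
1/(H(-364/(-95)) + g(-8*1²*12)) = 1/((-904 - 364/(-95)) - 1/35) = 1/((-904 - 364*(-1/95)) - 1/35) = 1/((-904 + 364/95) - 1/35) = 1/(-85516/95 - 1/35) = 1/(-598631/665) = -665/598631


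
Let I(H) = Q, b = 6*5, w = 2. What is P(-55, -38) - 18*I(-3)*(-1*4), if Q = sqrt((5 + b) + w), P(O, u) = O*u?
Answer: 2090 + 72*sqrt(37) ≈ 2528.0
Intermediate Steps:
b = 30
Q = sqrt(37) (Q = sqrt((5 + 30) + 2) = sqrt(35 + 2) = sqrt(37) ≈ 6.0828)
I(H) = sqrt(37)
P(-55, -38) - 18*I(-3)*(-1*4) = -55*(-38) - 18*sqrt(37)*(-1*4) = 2090 - 18*sqrt(37)*(-4) = 2090 - (-72)*sqrt(37) = 2090 + 72*sqrt(37)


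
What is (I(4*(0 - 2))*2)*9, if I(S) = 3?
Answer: 54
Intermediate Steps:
(I(4*(0 - 2))*2)*9 = (3*2)*9 = 6*9 = 54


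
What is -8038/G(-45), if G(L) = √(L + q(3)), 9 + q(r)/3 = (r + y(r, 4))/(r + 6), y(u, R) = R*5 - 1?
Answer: 4019*I*√582/97 ≈ 999.56*I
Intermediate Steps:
y(u, R) = -1 + 5*R (y(u, R) = 5*R - 1 = -1 + 5*R)
q(r) = -27 + 3*(19 + r)/(6 + r) (q(r) = -27 + 3*((r + (-1 + 5*4))/(r + 6)) = -27 + 3*((r + (-1 + 20))/(6 + r)) = -27 + 3*((r + 19)/(6 + r)) = -27 + 3*((19 + r)/(6 + r)) = -27 + 3*(19 + r)/(6 + r))
G(L) = √(-59/3 + L) (G(L) = √(L + 3*(-35 - 8*3)/(6 + 3)) = √(L + 3*(-35 - 24)/9) = √(L + 3*(⅑)*(-59)) = √(L - 59/3) = √(-59/3 + L))
-8038/G(-45) = -8038*3/√(-177 + 9*(-45)) = -8038*3/√(-177 - 405) = -8038*(-I*√582/194) = -(-4019)*I*√582/97 = 4019*I*√582/97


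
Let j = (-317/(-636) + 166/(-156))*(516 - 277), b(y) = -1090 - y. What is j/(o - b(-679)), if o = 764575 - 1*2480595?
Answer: 372601/4728218404 ≈ 7.8804e-5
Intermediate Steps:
o = -1716020 (o = 764575 - 2480595 = -1716020)
j = -372601/2756 (j = (-317*(-1/636) + 166*(-1/156))*239 = (317/636 - 83/78)*239 = -1559/2756*239 = -372601/2756 ≈ -135.20)
j/(o - b(-679)) = -372601/(2756*(-1716020 - (-1090 - 1*(-679)))) = -372601/(2756*(-1716020 - (-1090 + 679))) = -372601/(2756*(-1716020 - 1*(-411))) = -372601/(2756*(-1716020 + 411)) = -372601/2756/(-1715609) = -372601/2756*(-1/1715609) = 372601/4728218404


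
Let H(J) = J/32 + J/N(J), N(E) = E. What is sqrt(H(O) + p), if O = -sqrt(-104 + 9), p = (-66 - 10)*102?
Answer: sqrt(-496064 - 2*I*sqrt(95))/8 ≈ 0.0017298 - 88.04*I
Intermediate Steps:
p = -7752 (p = -76*102 = -7752)
O = -I*sqrt(95) (O = -sqrt(-95) = -I*sqrt(95) ≈ -9.7468*I)
H(J) = 1 + J/32 (H(J) = J/32 + J/J = J*(1/32) + 1 = J/32 + 1 = 1 + J/32)
sqrt(H(O) + p) = sqrt((1 + (-I*sqrt(95))/32) - 7752) = sqrt((1 - I*sqrt(95)/32) - 7752) = sqrt(-7751 - I*sqrt(95)/32)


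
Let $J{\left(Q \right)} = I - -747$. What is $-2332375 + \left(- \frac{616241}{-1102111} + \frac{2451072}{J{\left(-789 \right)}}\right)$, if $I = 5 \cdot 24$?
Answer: $- \frac{741984316276312}{318510079} \approx -2.3295 \cdot 10^{6}$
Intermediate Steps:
$I = 120$
$J{\left(Q \right)} = 867$ ($J{\left(Q \right)} = 120 - -747 = 120 + 747 = 867$)
$-2332375 + \left(- \frac{616241}{-1102111} + \frac{2451072}{J{\left(-789 \right)}}\right) = -2332375 + \left(- \frac{616241}{-1102111} + \frac{2451072}{867}\right) = -2332375 + \left(\left(-616241\right) \left(- \frac{1}{1102111}\right) + 2451072 \cdot \frac{1}{867}\right) = -2332375 + \left(\frac{616241}{1102111} + \frac{817024}{289}\right) = -2332375 + \frac{900629231313}{318510079} = - \frac{741984316276312}{318510079}$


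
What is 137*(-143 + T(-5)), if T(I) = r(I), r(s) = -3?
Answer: -20002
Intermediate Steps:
T(I) = -3
137*(-143 + T(-5)) = 137*(-143 - 3) = 137*(-146) = -20002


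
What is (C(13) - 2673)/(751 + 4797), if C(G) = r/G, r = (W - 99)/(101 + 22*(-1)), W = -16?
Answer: -1372643/2848898 ≈ -0.48182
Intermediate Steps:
r = -115/79 (r = (-16 - 99)/(101 + 22*(-1)) = -115/(101 - 22) = -115/79 ≈ -1.4557)
C(G) = -115/(79*G)
(C(13) - 2673)/(751 + 4797) = (-115/79/13 - 2673)/(751 + 4797) = (-115/79*1/13 - 2673)/5548 = (-115/1027 - 2673)*(1/5548) = -2745286/1027*1/5548 = -1372643/2848898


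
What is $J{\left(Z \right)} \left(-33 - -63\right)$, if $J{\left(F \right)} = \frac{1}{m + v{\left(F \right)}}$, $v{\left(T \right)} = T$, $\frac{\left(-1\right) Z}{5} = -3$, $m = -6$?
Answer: $\frac{10}{3} \approx 3.3333$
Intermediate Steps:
$Z = 15$ ($Z = \left(-5\right) \left(-3\right) = 15$)
$J{\left(F \right)} = \frac{1}{-6 + F}$
$J{\left(Z \right)} \left(-33 - -63\right) = \frac{-33 - -63}{-6 + 15} = \frac{-33 + 63}{9} = \frac{1}{9} \cdot 30 = \frac{10}{3}$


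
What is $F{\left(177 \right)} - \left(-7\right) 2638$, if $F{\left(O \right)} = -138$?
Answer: $18328$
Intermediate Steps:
$F{\left(177 \right)} - \left(-7\right) 2638 = -138 - \left(-7\right) 2638 = -138 - -18466 = -138 + 18466 = 18328$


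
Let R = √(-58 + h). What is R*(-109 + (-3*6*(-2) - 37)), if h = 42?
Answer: -440*I ≈ -440.0*I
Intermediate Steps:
R = 4*I (R = √(-58 + 42) = √(-16) = 4*I ≈ 4.0*I)
R*(-109 + (-3*6*(-2) - 37)) = (4*I)*(-109 + (-3*6*(-2) - 37)) = (4*I)*(-109 + (-18*(-2) - 37)) = (4*I)*(-109 + (36 - 37)) = (4*I)*(-109 - 1) = (4*I)*(-110) = -440*I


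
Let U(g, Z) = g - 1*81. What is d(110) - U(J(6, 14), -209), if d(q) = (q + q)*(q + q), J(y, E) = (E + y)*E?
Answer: 48201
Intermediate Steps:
J(y, E) = E*(E + y)
d(q) = 4*q**2 (d(q) = (2*q)*(2*q) = 4*q**2)
U(g, Z) = -81 + g (U(g, Z) = g - 81 = -81 + g)
d(110) - U(J(6, 14), -209) = 4*110**2 - (-81 + 14*(14 + 6)) = 4*12100 - (-81 + 14*20) = 48400 - (-81 + 280) = 48400 - 1*199 = 48400 - 199 = 48201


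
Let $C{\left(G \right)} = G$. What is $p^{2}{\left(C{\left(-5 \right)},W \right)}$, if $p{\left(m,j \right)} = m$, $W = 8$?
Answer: $25$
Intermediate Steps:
$p^{2}{\left(C{\left(-5 \right)},W \right)} = \left(-5\right)^{2} = 25$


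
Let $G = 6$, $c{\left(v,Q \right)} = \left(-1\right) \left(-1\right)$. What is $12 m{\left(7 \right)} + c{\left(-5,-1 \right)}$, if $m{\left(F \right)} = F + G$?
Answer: $157$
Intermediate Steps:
$c{\left(v,Q \right)} = 1$
$m{\left(F \right)} = 6 + F$ ($m{\left(F \right)} = F + 6 = 6 + F$)
$12 m{\left(7 \right)} + c{\left(-5,-1 \right)} = 12 \left(6 + 7\right) + 1 = 12 \cdot 13 + 1 = 156 + 1 = 157$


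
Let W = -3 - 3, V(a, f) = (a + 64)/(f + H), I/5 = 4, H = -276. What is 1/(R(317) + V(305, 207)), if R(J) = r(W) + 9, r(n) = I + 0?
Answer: 23/544 ≈ 0.042279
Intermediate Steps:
I = 20 (I = 5*4 = 20)
V(a, f) = (64 + a)/(-276 + f) (V(a, f) = (a + 64)/(f - 276) = (64 + a)/(-276 + f))
W = -6
r(n) = 20 (r(n) = 20 + 0 = 20)
R(J) = 29 (R(J) = 20 + 9 = 29)
1/(R(317) + V(305, 207)) = 1/(29 + (64 + 305)/(-276 + 207)) = 1/(29 + 369/(-69)) = 1/(29 - 1/69*369) = 1/(29 - 123/23) = 1/(544/23) = 23/544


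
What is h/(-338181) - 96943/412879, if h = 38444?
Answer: -2862176527/8213401947 ≈ -0.34848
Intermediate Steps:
h/(-338181) - 96943/412879 = 38444/(-338181) - 96943/412879 = 38444*(-1/338181) - 96943*1/412879 = -38444/338181 - 96943/412879 = -2862176527/8213401947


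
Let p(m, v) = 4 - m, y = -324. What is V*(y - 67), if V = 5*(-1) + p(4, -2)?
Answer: 1955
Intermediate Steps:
V = -5 (V = 5*(-1) + (4 - 1*4) = -5 + (4 - 4) = -5 + 0 = -5)
V*(y - 67) = -5*(-324 - 67) = -5*(-391) = 1955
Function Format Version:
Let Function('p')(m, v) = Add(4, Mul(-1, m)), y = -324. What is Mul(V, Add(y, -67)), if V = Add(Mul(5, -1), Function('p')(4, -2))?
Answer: 1955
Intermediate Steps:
V = -5 (V = Add(Mul(5, -1), Add(4, Mul(-1, 4))) = Add(-5, Add(4, -4)) = Add(-5, 0) = -5)
Mul(V, Add(y, -67)) = Mul(-5, Add(-324, -67)) = Mul(-5, -391) = 1955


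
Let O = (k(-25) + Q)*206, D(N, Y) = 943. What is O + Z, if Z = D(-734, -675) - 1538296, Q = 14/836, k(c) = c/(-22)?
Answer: -321257131/209 ≈ -1.5371e+6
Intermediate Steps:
k(c) = -c/22 (k(c) = c*(-1/22) = -c/22)
Q = 7/418 (Q = 14*(1/836) = 7/418 ≈ 0.016746)
O = 49646/209 (O = (-1/22*(-25) + 7/418)*206 = (25/22 + 7/418)*206 = (241/209)*206 = 49646/209 ≈ 237.54)
Z = -1537353 (Z = 943 - 1538296 = -1537353)
O + Z = 49646/209 - 1537353 = -321257131/209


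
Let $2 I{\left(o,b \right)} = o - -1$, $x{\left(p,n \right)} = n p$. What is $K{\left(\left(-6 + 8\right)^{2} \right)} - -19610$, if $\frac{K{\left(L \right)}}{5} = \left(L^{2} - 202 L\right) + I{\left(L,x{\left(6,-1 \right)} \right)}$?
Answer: $\frac{31325}{2} \approx 15663.0$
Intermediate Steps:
$I{\left(o,b \right)} = \frac{1}{2} + \frac{o}{2}$ ($I{\left(o,b \right)} = \frac{o - -1}{2} = \frac{o + 1}{2} = \frac{1 + o}{2} = \frac{1}{2} + \frac{o}{2}$)
$K{\left(L \right)} = \frac{5}{2} + 5 L^{2} - \frac{2015 L}{2}$ ($K{\left(L \right)} = 5 \left(\left(L^{2} - 202 L\right) + \left(\frac{1}{2} + \frac{L}{2}\right)\right) = 5 \left(\frac{1}{2} + L^{2} - \frac{403 L}{2}\right) = \frac{5}{2} + 5 L^{2} - \frac{2015 L}{2}$)
$K{\left(\left(-6 + 8\right)^{2} \right)} - -19610 = \left(\frac{5}{2} + 5 \left(\left(-6 + 8\right)^{2}\right)^{2} - \frac{2015 \left(-6 + 8\right)^{2}}{2}\right) - -19610 = \left(\frac{5}{2} + 5 \left(2^{2}\right)^{2} - \frac{2015 \cdot 2^{2}}{2}\right) + 19610 = \left(\frac{5}{2} + 5 \cdot 4^{2} - 4030\right) + 19610 = \left(\frac{5}{2} + 5 \cdot 16 - 4030\right) + 19610 = \left(\frac{5}{2} + 80 - 4030\right) + 19610 = - \frac{7895}{2} + 19610 = \frac{31325}{2}$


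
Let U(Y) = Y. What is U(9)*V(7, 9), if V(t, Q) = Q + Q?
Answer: 162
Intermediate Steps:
V(t, Q) = 2*Q
U(9)*V(7, 9) = 9*(2*9) = 9*18 = 162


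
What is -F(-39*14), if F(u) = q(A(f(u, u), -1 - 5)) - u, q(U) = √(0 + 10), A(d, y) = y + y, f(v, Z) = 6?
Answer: -546 - √10 ≈ -549.16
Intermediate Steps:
A(d, y) = 2*y
q(U) = √10
F(u) = √10 - u
-F(-39*14) = -(√10 - (-39)*14) = -(√10 - 1*(-546)) = -(√10 + 546) = -(546 + √10) = -546 - √10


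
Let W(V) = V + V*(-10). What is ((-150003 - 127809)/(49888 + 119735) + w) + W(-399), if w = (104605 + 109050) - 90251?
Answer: 2393443897/18847 ≈ 1.2699e+5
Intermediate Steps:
w = 123404 (w = 213655 - 90251 = 123404)
W(V) = -9*V (W(V) = V - 10*V = -9*V)
((-150003 - 127809)/(49888 + 119735) + w) + W(-399) = ((-150003 - 127809)/(49888 + 119735) + 123404) - 9*(-399) = (-277812/169623 + 123404) + 3591 = (-277812*1/169623 + 123404) + 3591 = (-30868/18847 + 123404) + 3591 = 2325764320/18847 + 3591 = 2393443897/18847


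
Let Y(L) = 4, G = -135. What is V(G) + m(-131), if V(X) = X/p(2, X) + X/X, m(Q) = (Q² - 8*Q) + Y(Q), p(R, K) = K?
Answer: 18215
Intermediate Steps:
m(Q) = 4 + Q² - 8*Q (m(Q) = (Q² - 8*Q) + 4 = 4 + Q² - 8*Q)
V(X) = 2 (V(X) = X/X + X/X = 1 + 1 = 2)
V(G) + m(-131) = 2 + (4 + (-131)² - 8*(-131)) = 2 + (4 + 17161 + 1048) = 2 + 18213 = 18215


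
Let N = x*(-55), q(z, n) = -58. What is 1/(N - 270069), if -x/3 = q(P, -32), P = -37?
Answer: -1/279639 ≈ -3.5760e-6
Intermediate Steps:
x = 174 (x = -3*(-58) = 174)
N = -9570 (N = 174*(-55) = -9570)
1/(N - 270069) = 1/(-9570 - 270069) = 1/(-279639) = -1/279639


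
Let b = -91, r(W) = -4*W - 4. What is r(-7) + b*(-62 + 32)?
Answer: 2754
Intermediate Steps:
r(W) = -4 - 4*W
r(-7) + b*(-62 + 32) = (-4 - 4*(-7)) - 91*(-62 + 32) = (-4 + 28) - 91*(-30) = 24 + 2730 = 2754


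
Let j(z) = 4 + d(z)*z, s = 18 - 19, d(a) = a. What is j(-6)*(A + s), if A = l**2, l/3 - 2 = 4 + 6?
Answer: 51800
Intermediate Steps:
l = 36 (l = 6 + 3*(4 + 6) = 6 + 3*10 = 6 + 30 = 36)
s = -1
A = 1296 (A = 36**2 = 1296)
j(z) = 4 + z**2 (j(z) = 4 + z*z = 4 + z**2)
j(-6)*(A + s) = (4 + (-6)**2)*(1296 - 1) = (4 + 36)*1295 = 40*1295 = 51800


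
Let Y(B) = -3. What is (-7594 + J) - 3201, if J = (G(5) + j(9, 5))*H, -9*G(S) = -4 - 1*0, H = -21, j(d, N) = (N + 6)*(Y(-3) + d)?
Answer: -36571/3 ≈ -12190.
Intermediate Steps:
j(d, N) = (-3 + d)*(6 + N) (j(d, N) = (N + 6)*(-3 + d) = (6 + N)*(-3 + d) = (-3 + d)*(6 + N))
G(S) = 4/9 (G(S) = -(-4 - 1*0)/9 = -(-4 + 0)/9 = -⅑*(-4) = 4/9)
J = -4186/3 (J = (4/9 + (-18 - 3*5 + 6*9 + 5*9))*(-21) = (4/9 + (-18 - 15 + 54 + 45))*(-21) = (4/9 + 66)*(-21) = (598/9)*(-21) = -4186/3 ≈ -1395.3)
(-7594 + J) - 3201 = (-7594 - 4186/3) - 3201 = -26968/3 - 3201 = -36571/3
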